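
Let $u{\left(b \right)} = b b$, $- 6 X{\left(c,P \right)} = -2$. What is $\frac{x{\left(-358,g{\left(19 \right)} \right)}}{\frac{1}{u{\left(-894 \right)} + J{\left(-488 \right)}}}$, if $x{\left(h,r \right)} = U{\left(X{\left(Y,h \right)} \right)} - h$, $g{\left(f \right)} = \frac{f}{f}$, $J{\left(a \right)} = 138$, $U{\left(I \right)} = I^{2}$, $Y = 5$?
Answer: $\frac{858794134}{3} \approx 2.8626 \cdot 10^{8}$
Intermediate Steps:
$X{\left(c,P \right)} = \frac{1}{3}$ ($X{\left(c,P \right)} = \left(- \frac{1}{6}\right) \left(-2\right) = \frac{1}{3}$)
$u{\left(b \right)} = b^{2}$
$g{\left(f \right)} = 1$
$x{\left(h,r \right)} = \frac{1}{9} - h$ ($x{\left(h,r \right)} = \left(\frac{1}{3}\right)^{2} - h = \frac{1}{9} - h$)
$\frac{x{\left(-358,g{\left(19 \right)} \right)}}{\frac{1}{u{\left(-894 \right)} + J{\left(-488 \right)}}} = \frac{\frac{1}{9} - -358}{\frac{1}{\left(-894\right)^{2} + 138}} = \frac{\frac{1}{9} + 358}{\frac{1}{799236 + 138}} = \frac{3223}{9 \cdot \frac{1}{799374}} = \frac{3223 \frac{1}{\frac{1}{799374}}}{9} = \frac{3223}{9} \cdot 799374 = \frac{858794134}{3}$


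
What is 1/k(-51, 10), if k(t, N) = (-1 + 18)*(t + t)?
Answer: -1/1734 ≈ -0.00057670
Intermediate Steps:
k(t, N) = 34*t (k(t, N) = 17*(2*t) = 34*t)
1/k(-51, 10) = 1/(34*(-51)) = 1/(-1734) = -1/1734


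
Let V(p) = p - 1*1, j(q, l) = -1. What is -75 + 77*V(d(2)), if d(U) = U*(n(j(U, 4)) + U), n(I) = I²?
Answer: 310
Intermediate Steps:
d(U) = U*(1 + U) (d(U) = U*((-1)² + U) = U*(1 + U))
V(p) = -1 + p (V(p) = p - 1 = -1 + p)
-75 + 77*V(d(2)) = -75 + 77*(-1 + 2*(1 + 2)) = -75 + 77*(-1 + 2*3) = -75 + 77*(-1 + 6) = -75 + 77*5 = -75 + 385 = 310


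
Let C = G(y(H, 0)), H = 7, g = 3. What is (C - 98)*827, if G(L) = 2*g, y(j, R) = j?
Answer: -76084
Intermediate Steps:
G(L) = 6 (G(L) = 2*3 = 6)
C = 6
(C - 98)*827 = (6 - 98)*827 = -92*827 = -76084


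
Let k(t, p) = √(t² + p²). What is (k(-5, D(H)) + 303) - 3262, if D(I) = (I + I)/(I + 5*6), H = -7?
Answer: -2959 + √13421/23 ≈ -2954.0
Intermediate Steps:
D(I) = 2*I/(30 + I) (D(I) = (2*I)/(I + 30) = (2*I)/(30 + I) = 2*I/(30 + I))
k(t, p) = √(p² + t²)
(k(-5, D(H)) + 303) - 3262 = (√((2*(-7)/(30 - 7))² + (-5)²) + 303) - 3262 = (√((2*(-7)/23)² + 25) + 303) - 3262 = (√((2*(-7)*(1/23))² + 25) + 303) - 3262 = (√((-14/23)² + 25) + 303) - 3262 = (√(196/529 + 25) + 303) - 3262 = (√(13421/529) + 303) - 3262 = (√13421/23 + 303) - 3262 = (303 + √13421/23) - 3262 = -2959 + √13421/23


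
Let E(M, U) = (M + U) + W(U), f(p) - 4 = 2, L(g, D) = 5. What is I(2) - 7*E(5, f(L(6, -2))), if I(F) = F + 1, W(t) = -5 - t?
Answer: 3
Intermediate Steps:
f(p) = 6 (f(p) = 4 + 2 = 6)
I(F) = 1 + F
E(M, U) = -5 + M (E(M, U) = (M + U) + (-5 - U) = -5 + M)
I(2) - 7*E(5, f(L(6, -2))) = (1 + 2) - 7*(-5 + 5) = 3 - 7*0 = 3 + 0 = 3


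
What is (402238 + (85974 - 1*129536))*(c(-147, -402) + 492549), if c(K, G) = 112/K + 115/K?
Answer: 25969747833776/147 ≈ 1.7666e+11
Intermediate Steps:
c(K, G) = 227/K
(402238 + (85974 - 1*129536))*(c(-147, -402) + 492549) = (402238 + (85974 - 1*129536))*(227/(-147) + 492549) = (402238 + (85974 - 129536))*(227*(-1/147) + 492549) = (402238 - 43562)*(-227/147 + 492549) = 358676*(72404476/147) = 25969747833776/147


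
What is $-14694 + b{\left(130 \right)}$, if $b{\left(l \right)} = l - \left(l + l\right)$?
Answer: $-14824$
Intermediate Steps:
$b{\left(l \right)} = - l$ ($b{\left(l \right)} = l - 2 l = - l$)
$-14694 + b{\left(130 \right)} = -14694 - 130 = -14824$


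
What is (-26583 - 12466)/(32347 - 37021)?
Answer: 39049/4674 ≈ 8.3545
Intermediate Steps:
(-26583 - 12466)/(32347 - 37021) = -39049/(-4674) = -39049*(-1/4674) = 39049/4674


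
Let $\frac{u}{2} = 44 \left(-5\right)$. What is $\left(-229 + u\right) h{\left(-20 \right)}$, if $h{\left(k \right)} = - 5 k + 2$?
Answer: $-68238$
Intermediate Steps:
$h{\left(k \right)} = 2 - 5 k$
$u = -440$ ($u = 2 \cdot 44 \left(-5\right) = 2 \left(-220\right) = -440$)
$\left(-229 + u\right) h{\left(-20 \right)} = \left(-229 - 440\right) \left(2 - -100\right) = - 669 \left(2 + 100\right) = \left(-669\right) 102 = -68238$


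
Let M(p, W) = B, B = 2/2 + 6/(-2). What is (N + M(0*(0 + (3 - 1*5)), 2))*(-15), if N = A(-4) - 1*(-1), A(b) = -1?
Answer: 30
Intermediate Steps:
N = 0 (N = -1 - 1*(-1) = -1 + 1 = 0)
B = -2 (B = 2*(1/2) + 6*(-1/2) = 1 - 3 = -2)
M(p, W) = -2
(N + M(0*(0 + (3 - 1*5)), 2))*(-15) = (0 - 2)*(-15) = -2*(-15) = 30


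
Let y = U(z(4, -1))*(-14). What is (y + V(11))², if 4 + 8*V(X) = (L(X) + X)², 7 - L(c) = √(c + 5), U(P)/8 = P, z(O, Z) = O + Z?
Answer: 97344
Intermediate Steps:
U(P) = 8*P
y = -336 (y = (8*(4 - 1))*(-14) = (8*3)*(-14) = 24*(-14) = -336)
L(c) = 7 - √(5 + c) (L(c) = 7 - √(c + 5) = 7 - √(5 + c))
V(X) = -½ + (7 + X - √(5 + X))²/8 (V(X) = -½ + ((7 - √(5 + X)) + X)²/8 = -½ + (7 + X - √(5 + X))²/8)
(y + V(11))² = (-336 + (-½ + (7 + 11 - √(5 + 11))²/8))² = (-336 + (-½ + (7 + 11 - √16)²/8))² = (-336 + (-½ + (7 + 11 - 1*4)²/8))² = (-336 + (-½ + (7 + 11 - 4)²/8))² = (-336 + (-½ + (⅛)*14²))² = (-336 + (-½ + (⅛)*196))² = (-336 + (-½ + 49/2))² = (-336 + 24)² = (-312)² = 97344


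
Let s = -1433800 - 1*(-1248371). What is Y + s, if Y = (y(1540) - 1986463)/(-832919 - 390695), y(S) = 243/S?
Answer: -349412962272463/1884365560 ≈ -1.8543e+5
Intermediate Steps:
s = -185429 (s = -1433800 + 1248371 = -185429)
Y = 3059152777/1884365560 (Y = (243/1540 - 1986463)/(-832919 - 390695) = (243*(1/1540) - 1986463)/(-1223614) = (243/1540 - 1986463)*(-1/1223614) = -3059152777/1540*(-1/1223614) = 3059152777/1884365560 ≈ 1.6234)
Y + s = 3059152777/1884365560 - 185429 = -349412962272463/1884365560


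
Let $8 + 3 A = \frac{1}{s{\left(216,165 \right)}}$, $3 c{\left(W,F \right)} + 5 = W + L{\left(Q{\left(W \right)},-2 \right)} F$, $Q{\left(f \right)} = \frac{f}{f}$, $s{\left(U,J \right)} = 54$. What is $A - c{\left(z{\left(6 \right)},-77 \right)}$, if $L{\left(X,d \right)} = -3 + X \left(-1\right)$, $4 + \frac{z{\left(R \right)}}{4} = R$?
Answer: $- \frac{17225}{162} \approx -106.33$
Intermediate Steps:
$z{\left(R \right)} = -16 + 4 R$
$Q{\left(f \right)} = 1$
$L{\left(X,d \right)} = -3 - X$
$c{\left(W,F \right)} = - \frac{5}{3} - \frac{4 F}{3} + \frac{W}{3}$ ($c{\left(W,F \right)} = - \frac{5}{3} + \frac{W + \left(-3 - 1\right) F}{3} = - \frac{5}{3} + \frac{W - 4 F}{3} = - \frac{5}{3} - \left(- \frac{W}{3} + \frac{4 F}{3}\right) = - \frac{5}{3} - \frac{4 F}{3} + \frac{W}{3}$)
$A = - \frac{431}{162}$ ($A = - \frac{8}{3} + \frac{1}{3 \cdot 54} = - \frac{8}{3} + \frac{1}{3} \cdot \frac{1}{54} = - \frac{8}{3} + \frac{1}{162} = - \frac{431}{162} \approx -2.6605$)
$A - c{\left(z{\left(6 \right)},-77 \right)} = - \frac{431}{162} - \left(- \frac{5}{3} - - \frac{308}{3} + \frac{-16 + 4 \cdot 6}{3}\right) = - \frac{431}{162} - \left(- \frac{5}{3} + \frac{308}{3} + \frac{-16 + 24}{3}\right) = - \frac{431}{162} - \left(- \frac{5}{3} + \frac{308}{3} + \frac{1}{3} \cdot 8\right) = - \frac{431}{162} - \left(- \frac{5}{3} + \frac{308}{3} + \frac{8}{3}\right) = - \frac{431}{162} - \frac{311}{3} = - \frac{17225}{162}$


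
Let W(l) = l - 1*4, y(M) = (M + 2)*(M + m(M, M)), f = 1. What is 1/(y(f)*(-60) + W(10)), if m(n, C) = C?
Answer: -1/354 ≈ -0.0028249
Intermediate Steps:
y(M) = 2*M*(2 + M) (y(M) = (M + 2)*(M + M) = (2 + M)*(2*M) = 2*M*(2 + M))
W(l) = -4 + l (W(l) = l - 4 = -4 + l)
1/(y(f)*(-60) + W(10)) = 1/((2*1*(2 + 1))*(-60) + (-4 + 10)) = 1/((2*1*3)*(-60) + 6) = 1/(6*(-60) + 6) = 1/(-360 + 6) = 1/(-354) = -1/354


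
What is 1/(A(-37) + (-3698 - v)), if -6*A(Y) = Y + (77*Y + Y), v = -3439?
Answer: 6/1369 ≈ 0.0043828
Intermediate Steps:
A(Y) = -79*Y/6 (A(Y) = -(Y + (77*Y + Y))/6 = -(Y + 78*Y)/6 = -79*Y/6)
1/(A(-37) + (-3698 - v)) = 1/(-79/6*(-37) + (-3698 - 1*(-3439))) = 1/(2923/6 + (-3698 + 3439)) = 1/(2923/6 - 259) = 1/(1369/6) = 6/1369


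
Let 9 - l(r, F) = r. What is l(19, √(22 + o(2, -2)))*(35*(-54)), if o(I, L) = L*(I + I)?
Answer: 18900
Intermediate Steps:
o(I, L) = 2*I*L (o(I, L) = L*(2*I) = 2*I*L)
l(r, F) = 9 - r
l(19, √(22 + o(2, -2)))*(35*(-54)) = (9 - 1*19)*(35*(-54)) = (9 - 19)*(-1890) = -10*(-1890) = 18900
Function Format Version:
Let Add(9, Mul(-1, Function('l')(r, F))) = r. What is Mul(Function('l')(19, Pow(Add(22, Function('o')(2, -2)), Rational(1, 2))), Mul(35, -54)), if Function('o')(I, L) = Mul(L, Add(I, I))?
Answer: 18900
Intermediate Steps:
Function('o')(I, L) = Mul(2, I, L) (Function('o')(I, L) = Mul(L, Mul(2, I)) = Mul(2, I, L))
Function('l')(r, F) = Add(9, Mul(-1, r))
Mul(Function('l')(19, Pow(Add(22, Function('o')(2, -2)), Rational(1, 2))), Mul(35, -54)) = Mul(Add(9, Mul(-1, 19)), Mul(35, -54)) = Mul(Add(9, -19), -1890) = Mul(-10, -1890) = 18900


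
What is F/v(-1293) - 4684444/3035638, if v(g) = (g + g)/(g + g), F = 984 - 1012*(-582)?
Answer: 895462297570/1517819 ≈ 5.8997e+5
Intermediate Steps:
F = 589968 (F = 984 + 588984 = 589968)
v(g) = 1 (v(g) = (2*g)/((2*g)) = (2*g)*(1/(2*g)) = 1)
F/v(-1293) - 4684444/3035638 = 589968/1 - 4684444/3035638 = 589968*1 - 4684444*1/3035638 = 589968 - 2342222/1517819 = 895462297570/1517819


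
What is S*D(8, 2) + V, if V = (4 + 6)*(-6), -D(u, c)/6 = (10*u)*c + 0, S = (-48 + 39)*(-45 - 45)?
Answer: -777660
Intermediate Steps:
S = 810 (S = -9*(-90) = 810)
D(u, c) = -60*c*u (D(u, c) = -6*((10*u)*c + 0) = -6*(10*c*u + 0) = -60*c*u)
V = -60 (V = 10*(-6) = -60)
S*D(8, 2) + V = 810*(-60*2*8) - 60 = 810*(-960) - 60 = -777600 - 60 = -777660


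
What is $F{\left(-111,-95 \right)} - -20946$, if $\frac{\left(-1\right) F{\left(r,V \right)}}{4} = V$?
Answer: $21326$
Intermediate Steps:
$F{\left(r,V \right)} = - 4 V$
$F{\left(-111,-95 \right)} - -20946 = \left(-4\right) \left(-95\right) - -20946 = 380 + 20946 = 21326$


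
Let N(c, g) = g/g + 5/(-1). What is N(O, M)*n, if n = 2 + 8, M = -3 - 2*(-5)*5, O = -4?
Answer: -40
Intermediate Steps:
M = 47 (M = -3 + 10*5 = -3 + 50 = 47)
N(c, g) = -4 (N(c, g) = 1 + 5*(-1) = 1 - 5 = -4)
n = 10
N(O, M)*n = -4*10 = -40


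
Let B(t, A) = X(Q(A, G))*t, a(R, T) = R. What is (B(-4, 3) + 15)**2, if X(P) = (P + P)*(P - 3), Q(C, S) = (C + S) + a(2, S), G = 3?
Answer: 93025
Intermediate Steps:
Q(C, S) = 2 + C + S (Q(C, S) = (C + S) + 2 = 2 + C + S)
X(P) = 2*P*(-3 + P) (X(P) = (2*P)*(-3 + P) = 2*P*(-3 + P))
B(t, A) = 2*t*(2 + A)*(5 + A) (B(t, A) = (2*(2 + A + 3)*(-3 + (2 + A + 3)))*t = (2*(5 + A)*(-3 + (5 + A)))*t = (2*(5 + A)*(2 + A))*t = (2*(2 + A)*(5 + A))*t = 2*t*(2 + A)*(5 + A))
(B(-4, 3) + 15)**2 = (2*(-4)*(2 + 3)*(5 + 3) + 15)**2 = (2*(-4)*5*8 + 15)**2 = (-320 + 15)**2 = (-305)**2 = 93025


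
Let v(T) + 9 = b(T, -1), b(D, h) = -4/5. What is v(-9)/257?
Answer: -49/1285 ≈ -0.038132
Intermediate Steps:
b(D, h) = -4/5 (b(D, h) = -4*1/5 = -4/5)
v(T) = -49/5 (v(T) = -9 - 4/5 = -49/5)
v(-9)/257 = -49/5/257 = -49/5*1/257 = -49/1285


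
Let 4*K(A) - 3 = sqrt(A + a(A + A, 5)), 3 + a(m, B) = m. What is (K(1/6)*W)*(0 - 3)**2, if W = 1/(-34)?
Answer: -27/136 - 9*I*sqrt(10)/272 ≈ -0.19853 - 0.10463*I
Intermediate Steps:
a(m, B) = -3 + m
K(A) = 3/4 + sqrt(-3 + 3*A)/4 (K(A) = 3/4 + sqrt(A + (-3 + (A + A)))/4 = 3/4 + sqrt(A + (-3 + 2*A))/4 = 3/4 + sqrt(-3 + 3*A)/4)
W = -1/34 ≈ -0.029412
(K(1/6)*W)*(0 - 3)**2 = ((3/4 + sqrt(-3 + 3/6)/4)*(-1/34))*(0 - 3)**2 = ((3/4 + sqrt(-3 + 3*(1/6))/4)*(-1/34))*(-3)**2 = ((3/4 + sqrt(-3 + 1/2)/4)*(-1/34))*9 = ((3/4 + sqrt(-5/2)/4)*(-1/34))*9 = ((3/4 + (I*sqrt(10)/2)/4)*(-1/34))*9 = ((3/4 + I*sqrt(10)/8)*(-1/34))*9 = (-3/136 - I*sqrt(10)/272)*9 = -27/136 - 9*I*sqrt(10)/272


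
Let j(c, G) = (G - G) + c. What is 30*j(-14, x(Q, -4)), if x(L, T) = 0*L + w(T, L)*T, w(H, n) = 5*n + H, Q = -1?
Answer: -420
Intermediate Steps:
w(H, n) = H + 5*n
x(L, T) = T*(T + 5*L) (x(L, T) = 0*L + (T + 5*L)*T = 0 + T*(T + 5*L) = T*(T + 5*L))
j(c, G) = c (j(c, G) = 0 + c = c)
30*j(-14, x(Q, -4)) = 30*(-14) = -420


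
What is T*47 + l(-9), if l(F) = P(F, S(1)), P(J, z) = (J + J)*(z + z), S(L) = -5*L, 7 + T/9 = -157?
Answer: -69192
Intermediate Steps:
T = -1476 (T = -63 + 9*(-157) = -63 - 1413 = -1476)
P(J, z) = 4*J*z (P(J, z) = (2*J)*(2*z) = 4*J*z)
l(F) = -20*F (l(F) = 4*F*(-5*1) = 4*F*(-5) = -20*F)
T*47 + l(-9) = -1476*47 - 20*(-9) = -69372 + 180 = -69192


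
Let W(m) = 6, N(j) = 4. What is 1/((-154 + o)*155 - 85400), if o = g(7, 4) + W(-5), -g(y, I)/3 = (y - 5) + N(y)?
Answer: -1/111130 ≈ -8.9985e-6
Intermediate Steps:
g(y, I) = 3 - 3*y (g(y, I) = -3*((y - 5) + 4) = -3*((-5 + y) + 4) = -3*(-1 + y) = 3 - 3*y)
o = -12 (o = (3 - 3*7) + 6 = (3 - 21) + 6 = -18 + 6 = -12)
1/((-154 + o)*155 - 85400) = 1/((-154 - 12)*155 - 85400) = 1/(-166*155 - 85400) = 1/(-25730 - 85400) = 1/(-111130) = -1/111130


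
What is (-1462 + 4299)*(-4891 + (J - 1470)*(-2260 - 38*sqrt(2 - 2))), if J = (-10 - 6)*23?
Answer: 11770681793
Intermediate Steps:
J = -368 (J = -16*23 = -368)
(-1462 + 4299)*(-4891 + (J - 1470)*(-2260 - 38*sqrt(2 - 2))) = (-1462 + 4299)*(-4891 + (-368 - 1470)*(-2260 - 38*sqrt(2 - 2))) = 2837*(-4891 - 1838*(-2260 - 38*sqrt(0))) = 2837*(-4891 - 1838*(-2260 - 38*0)) = 2837*(-4891 - 1838*(-2260 + 0)) = 2837*(-4891 - 1838*(-2260)) = 2837*(-4891 + 4153880) = 2837*4148989 = 11770681793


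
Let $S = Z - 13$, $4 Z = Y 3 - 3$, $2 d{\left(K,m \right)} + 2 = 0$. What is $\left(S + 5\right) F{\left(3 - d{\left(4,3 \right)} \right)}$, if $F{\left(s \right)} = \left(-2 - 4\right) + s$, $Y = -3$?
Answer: $22$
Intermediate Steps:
$d{\left(K,m \right)} = -1$ ($d{\left(K,m \right)} = -1 + \frac{1}{2} \cdot 0 = -1 + 0 = -1$)
$Z = -3$ ($Z = \frac{\left(-3\right) 3 - 3}{4} = \frac{-9 - 3}{4} = \frac{1}{4} \left(-12\right) = -3$)
$F{\left(s \right)} = -6 + s$
$S = -16$ ($S = -3 - 13 = -16$)
$\left(S + 5\right) F{\left(3 - d{\left(4,3 \right)} \right)} = \left(-16 + 5\right) \left(-6 + \left(3 - -1\right)\right) = - 11 \left(-6 + \left(3 + 1\right)\right) = - 11 \left(-6 + 4\right) = \left(-11\right) \left(-2\right) = 22$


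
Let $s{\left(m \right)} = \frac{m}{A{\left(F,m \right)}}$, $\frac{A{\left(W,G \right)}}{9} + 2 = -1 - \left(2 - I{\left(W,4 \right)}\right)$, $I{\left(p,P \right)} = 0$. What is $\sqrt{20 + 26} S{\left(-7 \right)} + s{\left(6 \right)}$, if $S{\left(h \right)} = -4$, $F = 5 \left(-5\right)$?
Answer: $- \frac{2}{15} - 4 \sqrt{46} \approx -27.263$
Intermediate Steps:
$F = -25$
$A{\left(W,G \right)} = -45$ ($A{\left(W,G \right)} = -18 + 9 \left(-1 - \left(2 - 0\right)\right) = -18 + 9 \left(-1 - \left(2 + 0\right)\right) = -18 + 9 \left(-1 - 2\right) = -18 + 9 \left(-3\right) = -18 - 27 = -45$)
$s{\left(m \right)} = - \frac{m}{45}$ ($s{\left(m \right)} = \frac{m}{-45} = m \left(- \frac{1}{45}\right) = - \frac{m}{45}$)
$\sqrt{20 + 26} S{\left(-7 \right)} + s{\left(6 \right)} = \sqrt{20 + 26} \left(-4\right) - \frac{2}{15} = \sqrt{46} \left(-4\right) - \frac{2}{15} = - 4 \sqrt{46} - \frac{2}{15} = - \frac{2}{15} - 4 \sqrt{46}$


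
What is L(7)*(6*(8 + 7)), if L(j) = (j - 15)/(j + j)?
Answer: -360/7 ≈ -51.429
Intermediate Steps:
L(j) = (-15 + j)/(2*j) (L(j) = (-15 + j)/((2*j)) = (-15 + j)*(1/(2*j)) = (-15 + j)/(2*j))
L(7)*(6*(8 + 7)) = ((½)*(-15 + 7)/7)*(6*(8 + 7)) = ((½)*(⅐)*(-8))*(6*15) = -4/7*90 = -360/7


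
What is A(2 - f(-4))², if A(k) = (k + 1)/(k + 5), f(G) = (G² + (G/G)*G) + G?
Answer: 25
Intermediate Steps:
f(G) = G² + 2*G (f(G) = (G² + 1*G) + G = (G² + G) + G = (G + G²) + G = G² + 2*G)
A(k) = (1 + k)/(5 + k)
A(2 - f(-4))² = ((1 + (2 - (-4)*(2 - 4)))/(5 + (2 - (-4)*(2 - 4))))² = ((1 + (2 - (-4)*(-2)))/(5 + (2 - (-4)*(-2))))² = ((1 + (2 - 1*8))/(5 + (2 - 1*8)))² = ((1 + (2 - 8))/(5 + (2 - 8)))² = ((1 - 6)/(5 - 6))² = (-5/(-1))² = (-1*(-5))² = 5² = 25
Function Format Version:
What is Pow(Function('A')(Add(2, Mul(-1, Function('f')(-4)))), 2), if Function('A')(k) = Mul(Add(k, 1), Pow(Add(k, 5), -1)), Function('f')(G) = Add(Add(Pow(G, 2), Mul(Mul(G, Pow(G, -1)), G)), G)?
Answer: 25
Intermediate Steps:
Function('f')(G) = Add(Pow(G, 2), Mul(2, G)) (Function('f')(G) = Add(Add(Pow(G, 2), Mul(1, G)), G) = Add(Add(Pow(G, 2), G), G) = Add(Add(G, Pow(G, 2)), G) = Add(Pow(G, 2), Mul(2, G)))
Function('A')(k) = Mul(Pow(Add(5, k), -1), Add(1, k)) (Function('A')(k) = Mul(Add(1, k), Pow(Add(5, k), -1)) = Mul(Pow(Add(5, k), -1), Add(1, k)))
Pow(Function('A')(Add(2, Mul(-1, Function('f')(-4)))), 2) = Pow(Mul(Pow(Add(5, Add(2, Mul(-1, Mul(-4, Add(2, -4))))), -1), Add(1, Add(2, Mul(-1, Mul(-4, Add(2, -4)))))), 2) = Pow(Mul(Pow(Add(5, Add(2, Mul(-1, Mul(-4, -2)))), -1), Add(1, Add(2, Mul(-1, Mul(-4, -2))))), 2) = Pow(Mul(Pow(Add(5, Add(2, Mul(-1, 8))), -1), Add(1, Add(2, Mul(-1, 8)))), 2) = Pow(Mul(Pow(Add(5, Add(2, -8)), -1), Add(1, Add(2, -8))), 2) = Pow(Mul(Pow(Add(5, -6), -1), Add(1, -6)), 2) = Pow(Mul(Pow(-1, -1), -5), 2) = Pow(Mul(-1, -5), 2) = Pow(5, 2) = 25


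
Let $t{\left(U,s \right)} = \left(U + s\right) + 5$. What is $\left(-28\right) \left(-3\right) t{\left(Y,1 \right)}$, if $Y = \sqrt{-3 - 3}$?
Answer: $504 + 84 i \sqrt{6} \approx 504.0 + 205.76 i$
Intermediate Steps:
$Y = i \sqrt{6}$ ($Y = \sqrt{-6} = i \sqrt{6} \approx 2.4495 i$)
$t{\left(U,s \right)} = 5 + U + s$
$\left(-28\right) \left(-3\right) t{\left(Y,1 \right)} = \left(-28\right) \left(-3\right) \left(5 + i \sqrt{6} + 1\right) = 84 \left(6 + i \sqrt{6}\right) = 504 + 84 i \sqrt{6}$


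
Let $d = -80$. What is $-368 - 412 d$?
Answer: $32592$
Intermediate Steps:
$-368 - 412 d = -368 - -32960 = -368 + 32960 = 32592$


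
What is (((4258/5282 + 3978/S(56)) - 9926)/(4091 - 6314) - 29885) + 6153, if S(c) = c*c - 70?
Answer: -23727946081904/1000017291 ≈ -23728.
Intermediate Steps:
S(c) = -70 + c**2 (S(c) = c**2 - 70 = -70 + c**2)
(((4258/5282 + 3978/S(56)) - 9926)/(4091 - 6314) - 29885) + 6153 = (((4258/5282 + 3978/(-70 + 56**2)) - 9926)/(4091 - 6314) - 29885) + 6153 = (((4258*(1/5282) + 3978/(-70 + 3136)) - 9926)/(-2223) - 29885) + 6153 = (((2129/2641 + 3978/3066) - 9926)*(-1/2223) - 29885) + 6153 = (((2129/2641 + 3978*(1/3066)) - 9926)*(-1/2223) - 29885) + 6153 = (((2129/2641 + 663/511) - 9926)*(-1/2223) - 29885) + 6153 = ((2838902/1349551 - 9926)*(-1/2223) - 29885) + 6153 = (-13392804324/1349551*(-1/2223) - 29885) + 6153 = (4464268108/1000017291 - 29885) + 6153 = -29881052473427/1000017291 + 6153 = -23727946081904/1000017291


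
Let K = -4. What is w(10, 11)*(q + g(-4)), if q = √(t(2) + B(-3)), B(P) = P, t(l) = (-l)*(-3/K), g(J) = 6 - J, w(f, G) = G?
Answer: 110 + 33*I*√2/2 ≈ 110.0 + 23.335*I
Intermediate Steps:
t(l) = -3*l/4 (t(l) = (-l)*(-3/(-4)) = (-l)*(-3*(-¼)) = -l*(¾) = -3*l/4)
q = 3*I*√2/2 (q = √(-¾*2 - 3) = √(-3/2 - 3) = √(-9/2) = 3*I*√2/2 ≈ 2.1213*I)
w(10, 11)*(q + g(-4)) = 11*(3*I*√2/2 + (6 - 1*(-4))) = 11*(3*I*√2/2 + (6 + 4)) = 11*(3*I*√2/2 + 10) = 11*(10 + 3*I*√2/2) = 110 + 33*I*√2/2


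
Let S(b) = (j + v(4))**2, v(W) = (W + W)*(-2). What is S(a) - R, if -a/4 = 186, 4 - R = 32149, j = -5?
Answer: 32586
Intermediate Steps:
R = -32145 (R = 4 - 1*32149 = 4 - 32149 = -32145)
a = -744 (a = -4*186 = -744)
v(W) = -4*W (v(W) = (2*W)*(-2) = -4*W)
S(b) = 441 (S(b) = (-5 - 4*4)**2 = (-5 - 16)**2 = (-21)**2 = 441)
S(a) - R = 441 - 1*(-32145) = 441 + 32145 = 32586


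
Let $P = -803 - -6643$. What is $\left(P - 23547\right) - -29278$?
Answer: $11571$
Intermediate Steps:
$P = 5840$ ($P = -803 + 6643 = 5840$)
$\left(P - 23547\right) - -29278 = \left(5840 - 23547\right) - -29278 = -17707 + 29278 = 11571$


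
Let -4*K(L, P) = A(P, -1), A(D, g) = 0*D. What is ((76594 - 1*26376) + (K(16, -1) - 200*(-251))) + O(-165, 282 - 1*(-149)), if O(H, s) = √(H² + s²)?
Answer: 100418 + √212986 ≈ 1.0088e+5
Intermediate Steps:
A(D, g) = 0
K(L, P) = 0 (K(L, P) = -¼*0 = 0)
((76594 - 1*26376) + (K(16, -1) - 200*(-251))) + O(-165, 282 - 1*(-149)) = ((76594 - 1*26376) + (0 - 200*(-251))) + √((-165)² + (282 - 1*(-149))²) = ((76594 - 26376) + (0 + 50200)) + √(27225 + (282 + 149)²) = (50218 + 50200) + √(27225 + 431²) = 100418 + √(27225 + 185761) = 100418 + √212986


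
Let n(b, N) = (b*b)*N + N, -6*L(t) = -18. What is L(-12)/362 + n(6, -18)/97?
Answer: -240801/35114 ≈ -6.8577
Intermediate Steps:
L(t) = 3 (L(t) = -1/6*(-18) = 3)
n(b, N) = N + N*b**2 (n(b, N) = b**2*N + N = N*b**2 + N = N + N*b**2)
L(-12)/362 + n(6, -18)/97 = 3/362 - 18*(1 + 6**2)/97 = 3*(1/362) - 18*(1 + 36)*(1/97) = 3/362 - 18*37*(1/97) = 3/362 - 666*1/97 = 3/362 - 666/97 = -240801/35114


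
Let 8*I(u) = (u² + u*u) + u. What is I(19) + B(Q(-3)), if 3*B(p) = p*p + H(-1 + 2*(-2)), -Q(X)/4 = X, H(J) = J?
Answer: 3335/24 ≈ 138.96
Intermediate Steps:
Q(X) = -4*X
B(p) = -5/3 + p²/3 (B(p) = (p*p + (-1 + 2*(-2)))/3 = (p² + (-1 - 4))/3 = (p² - 5)/3 = (-5 + p²)/3 = -5/3 + p²/3)
I(u) = u²/4 + u/8 (I(u) = ((u² + u*u) + u)/8 = ((u² + u²) + u)/8 = (2*u² + u)/8 = (u + 2*u²)/8 = u²/4 + u/8)
I(19) + B(Q(-3)) = (⅛)*19*(1 + 2*19) + (-5/3 + (-4*(-3))²/3) = (⅛)*19*(1 + 38) + (-5/3 + (⅓)*12²) = (⅛)*19*39 + (-5/3 + (⅓)*144) = 741/8 + (-5/3 + 48) = 741/8 + 139/3 = 3335/24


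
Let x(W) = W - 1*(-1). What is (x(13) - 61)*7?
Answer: -329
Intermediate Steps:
x(W) = 1 + W (x(W) = W + 1 = 1 + W)
(x(13) - 61)*7 = ((1 + 13) - 61)*7 = (14 - 61)*7 = -47*7 = -329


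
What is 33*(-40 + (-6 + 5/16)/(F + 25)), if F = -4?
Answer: -21263/16 ≈ -1328.9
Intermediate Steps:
33*(-40 + (-6 + 5/16)/(F + 25)) = 33*(-40 + (-6 + 5/16)/(-4 + 25)) = 33*(-40 + (-6 + 5*(1/16))/21) = 33*(-40 + (-6 + 5/16)*(1/21)) = 33*(-40 - 91/16*1/21) = 33*(-40 - 13/48) = 33*(-1933/48) = -21263/16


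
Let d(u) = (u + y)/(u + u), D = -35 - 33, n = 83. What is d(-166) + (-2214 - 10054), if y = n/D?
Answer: -3336759/272 ≈ -12268.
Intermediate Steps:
D = -68
y = -83/68 (y = 83/(-68) = 83*(-1/68) = -83/68 ≈ -1.2206)
d(u) = (-83/68 + u)/(2*u) (d(u) = (u - 83/68)/(u + u) = (-83/68 + u)/((2*u)) = (-83/68 + u)*(1/(2*u)) = (-83/68 + u)/(2*u))
d(-166) + (-2214 - 10054) = (1/136)*(-83 + 68*(-166))/(-166) + (-2214 - 10054) = (1/136)*(-1/166)*(-83 - 11288) - 12268 = (1/136)*(-1/166)*(-11371) - 12268 = 137/272 - 12268 = -3336759/272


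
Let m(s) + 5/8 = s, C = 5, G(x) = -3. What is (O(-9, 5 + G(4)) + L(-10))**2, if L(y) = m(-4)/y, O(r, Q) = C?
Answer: 190969/6400 ≈ 29.839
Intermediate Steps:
m(s) = -5/8 + s
O(r, Q) = 5
L(y) = -37/(8*y) (L(y) = (-5/8 - 4)/y = -37/(8*y))
(O(-9, 5 + G(4)) + L(-10))**2 = (5 - 37/8/(-10))**2 = (5 - 37/8*(-1/10))**2 = (5 + 37/80)**2 = (437/80)**2 = 190969/6400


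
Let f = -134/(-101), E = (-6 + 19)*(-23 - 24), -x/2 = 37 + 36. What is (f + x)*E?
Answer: 8927932/101 ≈ 88395.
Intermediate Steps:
x = -146 (x = -2*(37 + 36) = -2*73 = -146)
E = -611 (E = 13*(-47) = -611)
f = 134/101 (f = -134*(-1/101) = 134/101 ≈ 1.3267)
(f + x)*E = (134/101 - 146)*(-611) = -14612/101*(-611) = 8927932/101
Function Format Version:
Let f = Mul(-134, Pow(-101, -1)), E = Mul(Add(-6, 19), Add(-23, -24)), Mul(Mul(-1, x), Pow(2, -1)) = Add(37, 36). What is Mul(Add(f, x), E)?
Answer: Rational(8927932, 101) ≈ 88395.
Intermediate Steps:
x = -146 (x = Mul(-2, Add(37, 36)) = Mul(-2, 73) = -146)
E = -611 (E = Mul(13, -47) = -611)
f = Rational(134, 101) (f = Mul(-134, Rational(-1, 101)) = Rational(134, 101) ≈ 1.3267)
Mul(Add(f, x), E) = Mul(Add(Rational(134, 101), -146), -611) = Mul(Rational(-14612, 101), -611) = Rational(8927932, 101)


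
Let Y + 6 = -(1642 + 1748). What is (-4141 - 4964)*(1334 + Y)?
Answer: 18774510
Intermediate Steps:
Y = -3396 (Y = -6 - (1642 + 1748) = -6 - 1*3390 = -6 - 3390 = -3396)
(-4141 - 4964)*(1334 + Y) = (-4141 - 4964)*(1334 - 3396) = -9105*(-2062) = 18774510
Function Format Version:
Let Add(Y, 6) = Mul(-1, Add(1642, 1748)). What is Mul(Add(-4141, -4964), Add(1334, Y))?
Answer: 18774510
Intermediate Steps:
Y = -3396 (Y = Add(-6, Mul(-1, Add(1642, 1748))) = Add(-6, Mul(-1, 3390)) = Add(-6, -3390) = -3396)
Mul(Add(-4141, -4964), Add(1334, Y)) = Mul(Add(-4141, -4964), Add(1334, -3396)) = Mul(-9105, -2062) = 18774510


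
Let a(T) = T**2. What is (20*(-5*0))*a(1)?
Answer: 0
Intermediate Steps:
(20*(-5*0))*a(1) = (20*(-5*0))*1**2 = (20*0)*1 = 0*1 = 0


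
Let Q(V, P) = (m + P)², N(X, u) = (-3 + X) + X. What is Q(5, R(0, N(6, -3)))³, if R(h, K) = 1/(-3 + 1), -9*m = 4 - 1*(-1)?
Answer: 47045881/34012224 ≈ 1.3832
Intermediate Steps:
N(X, u) = -3 + 2*X
m = -5/9 (m = -(4 - 1*(-1))/9 = -(4 + 1)/9 = -⅑*5 = -5/9 ≈ -0.55556)
R(h, K) = -½ (R(h, K) = 1/(-2) = -½)
Q(V, P) = (-5/9 + P)²
Q(5, R(0, N(6, -3)))³ = ((-5 + 9*(-½))²/81)³ = ((-5 - 9/2)²/81)³ = ((-19/2)²/81)³ = ((1/81)*(361/4))³ = (361/324)³ = 47045881/34012224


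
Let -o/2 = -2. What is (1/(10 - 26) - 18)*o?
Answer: -289/4 ≈ -72.250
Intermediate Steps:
o = 4 (o = -2*(-2) = 4)
(1/(10 - 26) - 18)*o = (1/(10 - 26) - 18)*4 = (1/(-16) - 18)*4 = (-1/16 - 18)*4 = -289/16*4 = -289/4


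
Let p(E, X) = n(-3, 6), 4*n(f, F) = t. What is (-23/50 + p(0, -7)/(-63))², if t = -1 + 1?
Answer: 529/2500 ≈ 0.21160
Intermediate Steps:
t = 0
n(f, F) = 0 (n(f, F) = (¼)*0 = 0)
p(E, X) = 0
(-23/50 + p(0, -7)/(-63))² = (-23/50 + 0/(-63))² = (-23*1/50 + 0*(-1/63))² = (-23/50 + 0)² = (-23/50)² = 529/2500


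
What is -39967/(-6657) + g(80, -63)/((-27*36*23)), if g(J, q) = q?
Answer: 33108209/5511996 ≈ 6.0066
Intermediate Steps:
-39967/(-6657) + g(80, -63)/((-27*36*23)) = -39967/(-6657) - 63/(-27*36*23) = -39967*(-1/6657) - 63/((-972*23)) = 39967/6657 - 63/(-22356) = 39967/6657 - 63*(-1/22356) = 39967/6657 + 7/2484 = 33108209/5511996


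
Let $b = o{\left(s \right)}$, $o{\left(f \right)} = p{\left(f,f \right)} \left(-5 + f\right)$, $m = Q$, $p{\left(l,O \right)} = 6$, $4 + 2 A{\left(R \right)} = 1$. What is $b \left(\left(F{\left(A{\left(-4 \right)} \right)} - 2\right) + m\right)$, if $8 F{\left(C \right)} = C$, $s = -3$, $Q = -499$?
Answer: $24057$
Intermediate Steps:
$A{\left(R \right)} = - \frac{3}{2}$ ($A{\left(R \right)} = -2 + \frac{1}{2} \cdot 1 = -2 + \frac{1}{2} = - \frac{3}{2}$)
$F{\left(C \right)} = \frac{C}{8}$
$m = -499$
$o{\left(f \right)} = -30 + 6 f$ ($o{\left(f \right)} = 6 \left(-5 + f\right) = -30 + 6 f$)
$b = -48$ ($b = -30 + 6 \left(-3\right) = -30 - 18 = -48$)
$b \left(\left(F{\left(A{\left(-4 \right)} \right)} - 2\right) + m\right) = - 48 \left(\left(\frac{1}{8} \left(- \frac{3}{2}\right) - 2\right) - 499\right) = - 48 \left(\left(- \frac{3}{16} - 2\right) - 499\right) = - 48 \left(- \frac{35}{16} - 499\right) = \left(-48\right) \left(- \frac{8019}{16}\right) = 24057$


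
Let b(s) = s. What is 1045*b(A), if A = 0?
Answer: 0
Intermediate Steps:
1045*b(A) = 1045*0 = 0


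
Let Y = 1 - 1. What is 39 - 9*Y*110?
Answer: 39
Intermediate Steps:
Y = 0
39 - 9*Y*110 = 39 - 9*0*110 = 39 + 0*110 = 39 + 0 = 39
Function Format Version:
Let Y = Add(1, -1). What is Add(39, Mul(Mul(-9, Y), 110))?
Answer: 39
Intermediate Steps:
Y = 0
Add(39, Mul(Mul(-9, Y), 110)) = Add(39, Mul(Mul(-9, 0), 110)) = Add(39, Mul(0, 110)) = Add(39, 0) = 39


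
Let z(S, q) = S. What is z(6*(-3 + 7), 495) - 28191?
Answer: -28167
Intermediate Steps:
z(6*(-3 + 7), 495) - 28191 = 6*(-3 + 7) - 28191 = 6*4 - 28191 = 24 - 28191 = -28167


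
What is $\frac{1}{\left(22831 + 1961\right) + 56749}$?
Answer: $\frac{1}{81541} \approx 1.2264 \cdot 10^{-5}$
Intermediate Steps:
$\frac{1}{\left(22831 + 1961\right) + 56749} = \frac{1}{24792 + 56749} = \frac{1}{81541}$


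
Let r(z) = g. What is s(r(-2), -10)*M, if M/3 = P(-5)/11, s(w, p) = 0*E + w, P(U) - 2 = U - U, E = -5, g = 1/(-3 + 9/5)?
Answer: -5/11 ≈ -0.45455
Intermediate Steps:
g = -⅚ (g = 1/(-3 + 9*(⅕)) = 1/(-3 + 9/5) = 1/(-6/5) = -⅚ ≈ -0.83333)
r(z) = -⅚
P(U) = 2 (P(U) = 2 + (U - U) = 2 + 0 = 2)
s(w, p) = w (s(w, p) = 0*(-5) + w = 0 + w = w)
M = 6/11 (M = 3*(2/11) = 6/11 ≈ 0.54545)
s(r(-2), -10)*M = -⅚*6/11 = -5/11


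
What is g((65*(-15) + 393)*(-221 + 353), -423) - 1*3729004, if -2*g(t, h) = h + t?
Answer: -7380761/2 ≈ -3.6904e+6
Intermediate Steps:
g(t, h) = -h/2 - t/2 (g(t, h) = -(h + t)/2 = -h/2 - t/2)
g((65*(-15) + 393)*(-221 + 353), -423) - 1*3729004 = (-½*(-423) - (65*(-15) + 393)*(-221 + 353)/2) - 1*3729004 = (423/2 - (-975 + 393)*132/2) - 3729004 = (423/2 - (-291)*132) - 3729004 = (423/2 - ½*(-76824)) - 3729004 = (423/2 + 38412) - 3729004 = 77247/2 - 3729004 = -7380761/2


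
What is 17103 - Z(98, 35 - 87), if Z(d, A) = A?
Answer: 17155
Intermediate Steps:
17103 - Z(98, 35 - 87) = 17103 - (35 - 87) = 17103 - 1*(-52) = 17103 + 52 = 17155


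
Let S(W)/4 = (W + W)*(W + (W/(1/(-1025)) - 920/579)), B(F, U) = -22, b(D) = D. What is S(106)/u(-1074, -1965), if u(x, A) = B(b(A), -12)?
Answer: 26647507904/6369 ≈ 4.1839e+6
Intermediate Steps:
u(x, A) = -22
S(W) = 8*W*(-920/579 - 1024*W) (S(W) = 4*((W + W)*(W + (W/(1/(-1025)) - 920/579))) = 4*((2*W)*(W + (W/(-1/1025) - 920*1/579))) = 4*((2*W)*(W + (W*(-1025) - 920/579))) = 4*((2*W)*(W + (-1025*W - 920/579))) = 4*((2*W)*(W + (-920/579 - 1025*W))) = 4*((2*W)*(-920/579 - 1024*W)) = 4*(2*W*(-920/579 - 1024*W)) = 8*W*(-920/579 - 1024*W))
S(106)/u(-1074, -1965) = -64/579*106*(115 + 74112*106)/(-22) = -64/579*106*(115 + 7855872)*(-1/22) = -64/579*106*7855987*(-1/22) = -53295015808/579*(-1/22) = 26647507904/6369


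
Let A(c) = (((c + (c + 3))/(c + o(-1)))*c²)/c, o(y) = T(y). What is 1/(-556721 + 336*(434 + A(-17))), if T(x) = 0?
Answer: -1/421313 ≈ -2.3735e-6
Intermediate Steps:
o(y) = 0
A(c) = 3 + 2*c (A(c) = (((c + (c + 3))/(c + 0))*c²)/c = (((c + (3 + c))/c)*c²)/c = (((3 + 2*c)/c)*c²)/c = (c*(3 + 2*c))/c = 3 + 2*c)
1/(-556721 + 336*(434 + A(-17))) = 1/(-556721 + 336*(434 + (3 + 2*(-17)))) = 1/(-556721 + 336*(434 + (3 - 34))) = 1/(-556721 + 336*(434 - 31)) = 1/(-556721 + 336*403) = 1/(-556721 + 135408) = 1/(-421313) = -1/421313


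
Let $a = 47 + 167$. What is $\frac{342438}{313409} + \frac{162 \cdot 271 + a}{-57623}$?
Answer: $\frac{5905953430}{18059566807} \approx 0.32703$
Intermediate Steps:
$a = 214$
$\frac{342438}{313409} + \frac{162 \cdot 271 + a}{-57623} = \frac{342438}{313409} + \frac{162 \cdot 271 + 214}{-57623} = 342438 \cdot \frac{1}{313409} + \left(43902 + 214\right) \left(- \frac{1}{57623}\right) = \frac{342438}{313409} + 44116 \left(- \frac{1}{57623}\right) = \frac{342438}{313409} - \frac{44116}{57623} = \frac{5905953430}{18059566807}$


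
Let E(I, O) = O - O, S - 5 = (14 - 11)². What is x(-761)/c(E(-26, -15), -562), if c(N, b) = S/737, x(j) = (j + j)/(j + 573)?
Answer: 560857/1316 ≈ 426.18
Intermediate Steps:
S = 14 (S = 5 + (14 - 11)² = 5 + 3² = 5 + 9 = 14)
E(I, O) = 0
x(j) = 2*j/(573 + j) (x(j) = (2*j)/(573 + j) = 2*j/(573 + j))
c(N, b) = 14/737
x(-761)/c(E(-26, -15), -562) = (2*(-761)/(573 - 761))/(14/737) = (2*(-761)/(-188))*(737/14) = (2*(-761)*(-1/188))*(737/14) = (761/94)*(737/14) = 560857/1316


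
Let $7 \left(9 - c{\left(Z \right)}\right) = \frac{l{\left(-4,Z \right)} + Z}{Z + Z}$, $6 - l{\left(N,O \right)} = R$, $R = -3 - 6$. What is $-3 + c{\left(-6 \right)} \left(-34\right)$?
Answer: $- \frac{4377}{14} \approx -312.64$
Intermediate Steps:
$R = -9$ ($R = -3 - 6 = -9$)
$l{\left(N,O \right)} = 15$ ($l{\left(N,O \right)} = 6 - -9 = 6 + 9 = 15$)
$c{\left(Z \right)} = 9 - \frac{15 + Z}{14 Z}$ ($c{\left(Z \right)} = 9 - \frac{\left(15 + Z\right) \frac{1}{Z + Z}}{7} = 9 - \frac{\left(15 + Z\right) \frac{1}{2 Z}}{7} = 9 - \frac{\frac{1}{2} \frac{1}{Z} \left(15 + Z\right)}{7} = 9 - \frac{15 + Z}{14 Z}$)
$-3 + c{\left(-6 \right)} \left(-34\right) = -3 + \frac{5 \left(-3 + 25 \left(-6\right)\right)}{14 \left(-6\right)} \left(-34\right) = -3 + \frac{5}{14} \left(- \frac{1}{6}\right) \left(-3 - 150\right) \left(-34\right) = -3 + \frac{5}{14} \left(- \frac{1}{6}\right) \left(-153\right) \left(-34\right) = -3 + \frac{255}{28} \left(-34\right) = -3 - \frac{4335}{14} = - \frac{4377}{14}$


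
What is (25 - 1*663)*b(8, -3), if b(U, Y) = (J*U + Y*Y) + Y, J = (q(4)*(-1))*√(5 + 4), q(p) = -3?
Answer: -49764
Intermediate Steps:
J = 9 (J = (-3*(-1))*√(5 + 4) = 3*√9 = 3*3 = 9)
b(U, Y) = Y + Y² + 9*U (b(U, Y) = (9*U + Y*Y) + Y = (9*U + Y²) + Y = (Y² + 9*U) + Y = Y + Y² + 9*U)
(25 - 1*663)*b(8, -3) = (25 - 1*663)*(-3 + (-3)² + 9*8) = (25 - 663)*(-3 + 9 + 72) = -638*78 = -49764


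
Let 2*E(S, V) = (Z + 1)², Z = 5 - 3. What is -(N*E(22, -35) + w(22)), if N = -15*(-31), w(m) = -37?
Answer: -4111/2 ≈ -2055.5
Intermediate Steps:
Z = 2
N = 465
E(S, V) = 9/2 (E(S, V) = (2 + 1)²/2 = (½)*3² = (½)*9 = 9/2)
-(N*E(22, -35) + w(22)) = -(465*(9/2) - 37) = -(4185/2 - 37) = -1*4111/2 = -4111/2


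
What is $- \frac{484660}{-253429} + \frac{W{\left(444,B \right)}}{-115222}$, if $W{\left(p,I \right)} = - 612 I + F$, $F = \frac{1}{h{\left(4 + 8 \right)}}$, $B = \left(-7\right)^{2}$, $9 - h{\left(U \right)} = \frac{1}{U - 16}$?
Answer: $\frac{106700088684}{49110093673} \approx 2.1727$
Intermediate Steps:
$h{\left(U \right)} = 9 - \frac{1}{-16 + U}$ ($h{\left(U \right)} = 9 - \frac{1}{U - 16} = 9 - \frac{1}{-16 + U}$)
$B = 49$
$F = \frac{4}{37}$ ($F = \frac{1}{\frac{1}{-16 + \left(4 + 8\right)} \left(-145 + 9 \left(4 + 8\right)\right)} = \frac{1}{\frac{1}{-16 + 12} \left(-145 + 9 \cdot 12\right)} = \frac{1}{\frac{1}{-4} \left(-145 + 108\right)} = \frac{1}{\left(- \frac{1}{4}\right) \left(-37\right)} = \frac{1}{\frac{37}{4}} = \frac{4}{37} \approx 0.10811$)
$W{\left(p,I \right)} = \frac{4}{37} - 612 I$ ($W{\left(p,I \right)} = - 612 I + \frac{4}{37} = \frac{4}{37} - 612 I$)
$- \frac{484660}{-253429} + \frac{W{\left(444,B \right)}}{-115222} = - \frac{484660}{-253429} + \frac{\frac{4}{37} - 29988}{-115222} = \left(-484660\right) \left(- \frac{1}{253429}\right) + \left(\frac{4}{37} - 29988\right) \left(- \frac{1}{115222}\right) = \frac{44060}{23039} - - \frac{554776}{2131607} = \frac{44060}{23039} + \frac{554776}{2131607} = \frac{106700088684}{49110093673}$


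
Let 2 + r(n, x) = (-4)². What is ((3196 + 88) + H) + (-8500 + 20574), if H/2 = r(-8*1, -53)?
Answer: 15386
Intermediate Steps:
r(n, x) = 14 (r(n, x) = -2 + (-4)² = -2 + 16 = 14)
H = 28 (H = 2*14 = 28)
((3196 + 88) + H) + (-8500 + 20574) = ((3196 + 88) + 28) + (-8500 + 20574) = (3284 + 28) + 12074 = 3312 + 12074 = 15386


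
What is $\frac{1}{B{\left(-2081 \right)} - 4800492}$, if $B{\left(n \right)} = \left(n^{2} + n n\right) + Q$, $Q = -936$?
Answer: $\frac{1}{3859694} \approx 2.5909 \cdot 10^{-7}$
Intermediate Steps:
$B{\left(n \right)} = -936 + 2 n^{2}$ ($B{\left(n \right)} = \left(n^{2} + n n\right) - 936 = \left(n^{2} + n^{2}\right) - 936 = 2 n^{2} - 936 = -936 + 2 n^{2}$)
$\frac{1}{B{\left(-2081 \right)} - 4800492} = \frac{1}{\left(-936 + 2 \left(-2081\right)^{2}\right) - 4800492} = \frac{1}{\left(-936 + 2 \cdot 4330561\right) - 4800492} = \frac{1}{\left(-936 + 8661122\right) - 4800492} = \frac{1}{8660186 - 4800492} = \frac{1}{3859694}$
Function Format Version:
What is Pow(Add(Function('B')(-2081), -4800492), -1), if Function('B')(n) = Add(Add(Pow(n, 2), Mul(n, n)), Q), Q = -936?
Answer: Rational(1, 3859694) ≈ 2.5909e-7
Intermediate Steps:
Function('B')(n) = Add(-936, Mul(2, Pow(n, 2))) (Function('B')(n) = Add(Add(Pow(n, 2), Mul(n, n)), -936) = Add(Add(Pow(n, 2), Pow(n, 2)), -936) = Add(Mul(2, Pow(n, 2)), -936) = Add(-936, Mul(2, Pow(n, 2))))
Pow(Add(Function('B')(-2081), -4800492), -1) = Pow(Add(Add(-936, Mul(2, Pow(-2081, 2))), -4800492), -1) = Pow(Add(Add(-936, Mul(2, 4330561)), -4800492), -1) = Pow(Add(Add(-936, 8661122), -4800492), -1) = Pow(Add(8660186, -4800492), -1) = Pow(3859694, -1) = Rational(1, 3859694)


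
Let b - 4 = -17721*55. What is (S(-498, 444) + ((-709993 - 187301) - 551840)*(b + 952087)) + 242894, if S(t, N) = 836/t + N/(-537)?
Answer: 1457404953478696/44571 ≈ 3.2698e+10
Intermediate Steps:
S(t, N) = 836/t - N/537 (S(t, N) = 836/t + N*(-1/537) = 836/t - N/537)
b = -974651 (b = 4 - 17721*55 = 4 - 974655 = -974651)
(S(-498, 444) + ((-709993 - 187301) - 551840)*(b + 952087)) + 242894 = ((836/(-498) - 1/537*444) + ((-709993 - 187301) - 551840)*(-974651 + 952087)) + 242894 = ((836*(-1/498) - 148/179) + (-897294 - 551840)*(-22564)) + 242894 = ((-418/249 - 148/179) - 1449134*(-22564)) + 242894 = (-111674/44571 + 32698259576) + 242894 = 1457394127450222/44571 + 242894 = 1457404953478696/44571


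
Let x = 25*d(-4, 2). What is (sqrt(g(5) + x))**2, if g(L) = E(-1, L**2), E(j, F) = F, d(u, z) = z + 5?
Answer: 200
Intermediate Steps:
d(u, z) = 5 + z
x = 175 (x = 25*(5 + 2) = 25*7 = 175)
g(L) = L**2
(sqrt(g(5) + x))**2 = (sqrt(5**2 + 175))**2 = (sqrt(25 + 175))**2 = (sqrt(200))**2 = (10*sqrt(2))**2 = 200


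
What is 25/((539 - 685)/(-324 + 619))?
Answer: -7375/146 ≈ -50.514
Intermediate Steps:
25/((539 - 685)/(-324 + 619)) = 25/(-146/295) = -295/146*25 = -7375/146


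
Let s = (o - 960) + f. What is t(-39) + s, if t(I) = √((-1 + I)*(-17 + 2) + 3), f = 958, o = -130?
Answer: -132 + 3*√67 ≈ -107.44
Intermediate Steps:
t(I) = √(18 - 15*I) (t(I) = √((-1 + I)*(-15) + 3) = √((15 - 15*I) + 3) = √(18 - 15*I))
s = -132 (s = (-130 - 960) + 958 = -1090 + 958 = -132)
t(-39) + s = √(18 - 15*(-39)) - 132 = √(18 + 585) - 132 = √603 - 132 = 3*√67 - 132 = -132 + 3*√67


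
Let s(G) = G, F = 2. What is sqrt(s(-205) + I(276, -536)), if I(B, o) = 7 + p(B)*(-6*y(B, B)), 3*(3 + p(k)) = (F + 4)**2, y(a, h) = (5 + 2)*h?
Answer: 3*I*sqrt(11614) ≈ 323.3*I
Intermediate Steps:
y(a, h) = 7*h
p(k) = 9 (p(k) = -3 + (2 + 4)**2/3 = -3 + (1/3)*6**2 = -3 + (1/3)*36 = -3 + 12 = 9)
I(B, o) = 7 - 378*B (I(B, o) = 7 + 9*(-42*B) = 7 - 378*B)
sqrt(s(-205) + I(276, -536)) = sqrt(-205 + (7 - 378*276)) = sqrt(-205 + (7 - 104328)) = sqrt(-205 - 104321) = sqrt(-104526) = 3*I*sqrt(11614)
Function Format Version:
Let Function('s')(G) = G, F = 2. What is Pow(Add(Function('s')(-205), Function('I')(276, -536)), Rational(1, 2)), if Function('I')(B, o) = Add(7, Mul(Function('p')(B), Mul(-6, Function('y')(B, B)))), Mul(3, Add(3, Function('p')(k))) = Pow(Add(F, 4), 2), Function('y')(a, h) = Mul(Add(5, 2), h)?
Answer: Mul(3, I, Pow(11614, Rational(1, 2))) ≈ Mul(323.30, I)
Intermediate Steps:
Function('y')(a, h) = Mul(7, h)
Function('p')(k) = 9 (Function('p')(k) = Add(-3, Mul(Rational(1, 3), Pow(Add(2, 4), 2))) = Add(-3, Mul(Rational(1, 3), Pow(6, 2))) = Add(-3, Mul(Rational(1, 3), 36)) = Add(-3, 12) = 9)
Function('I')(B, o) = Add(7, Mul(-378, B)) (Function('I')(B, o) = Add(7, Mul(9, Mul(-6, Mul(7, B)))) = Add(7, Mul(9, Mul(-42, B))) = Add(7, Mul(-378, B)))
Pow(Add(Function('s')(-205), Function('I')(276, -536)), Rational(1, 2)) = Pow(Add(-205, Add(7, Mul(-378, 276))), Rational(1, 2)) = Pow(Add(-205, Add(7, -104328)), Rational(1, 2)) = Pow(Add(-205, -104321), Rational(1, 2)) = Pow(-104526, Rational(1, 2)) = Mul(3, I, Pow(11614, Rational(1, 2)))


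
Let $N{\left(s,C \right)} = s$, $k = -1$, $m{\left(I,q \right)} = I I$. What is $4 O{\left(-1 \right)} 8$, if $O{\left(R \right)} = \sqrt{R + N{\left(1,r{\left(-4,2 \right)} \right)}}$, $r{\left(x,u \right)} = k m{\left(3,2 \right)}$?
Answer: $0$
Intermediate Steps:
$m{\left(I,q \right)} = I^{2}$
$r{\left(x,u \right)} = -9$ ($r{\left(x,u \right)} = - 3^{2} = \left(-1\right) 9 = -9$)
$O{\left(R \right)} = \sqrt{1 + R}$ ($O{\left(R \right)} = \sqrt{R + 1} = \sqrt{1 + R}$)
$4 O{\left(-1 \right)} 8 = 4 \sqrt{1 - 1} \cdot 8 = 4 \sqrt{0} \cdot 8 = 4 \cdot 0 \cdot 8 = 0 \cdot 8 = 0$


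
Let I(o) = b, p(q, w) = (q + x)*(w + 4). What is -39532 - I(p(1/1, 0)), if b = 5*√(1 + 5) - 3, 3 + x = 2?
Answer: -39529 - 5*√6 ≈ -39541.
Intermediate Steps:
x = -1 (x = -3 + 2 = -1)
p(q, w) = (-1 + q)*(4 + w) (p(q, w) = (q - 1)*(w + 4) = (-1 + q)*(4 + w))
b = -3 + 5*√6 (b = 5*√6 - 3 = -3 + 5*√6 ≈ 9.2475)
I(o) = -3 + 5*√6
-39532 - I(p(1/1, 0)) = -39532 - (-3 + 5*√6) = -39532 + (3 - 5*√6) = -39529 - 5*√6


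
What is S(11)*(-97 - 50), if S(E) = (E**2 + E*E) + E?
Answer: -37191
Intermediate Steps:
S(E) = E + 2*E**2 (S(E) = (E**2 + E**2) + E = 2*E**2 + E = E + 2*E**2)
S(11)*(-97 - 50) = (11*(1 + 2*11))*(-97 - 50) = (11*(1 + 22))*(-147) = (11*23)*(-147) = 253*(-147) = -37191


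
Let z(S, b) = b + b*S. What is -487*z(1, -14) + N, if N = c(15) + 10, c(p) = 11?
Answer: 13657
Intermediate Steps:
z(S, b) = b + S*b
N = 21 (N = 11 + 10 = 21)
-487*z(1, -14) + N = -(-6818)*(1 + 1) + 21 = -(-6818)*2 + 21 = -487*(-28) + 21 = 13636 + 21 = 13657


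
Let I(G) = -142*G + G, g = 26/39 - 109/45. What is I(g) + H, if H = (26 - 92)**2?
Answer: 69053/15 ≈ 4603.5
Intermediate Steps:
H = 4356 (H = (-66)**2 = 4356)
g = -79/45 (g = 26*(1/39) - 109*1/45 = 2/3 - 109/45 = -79/45 ≈ -1.7556)
I(G) = -141*G
I(g) + H = -141*(-79/45) + 4356 = 3713/15 + 4356 = 69053/15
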